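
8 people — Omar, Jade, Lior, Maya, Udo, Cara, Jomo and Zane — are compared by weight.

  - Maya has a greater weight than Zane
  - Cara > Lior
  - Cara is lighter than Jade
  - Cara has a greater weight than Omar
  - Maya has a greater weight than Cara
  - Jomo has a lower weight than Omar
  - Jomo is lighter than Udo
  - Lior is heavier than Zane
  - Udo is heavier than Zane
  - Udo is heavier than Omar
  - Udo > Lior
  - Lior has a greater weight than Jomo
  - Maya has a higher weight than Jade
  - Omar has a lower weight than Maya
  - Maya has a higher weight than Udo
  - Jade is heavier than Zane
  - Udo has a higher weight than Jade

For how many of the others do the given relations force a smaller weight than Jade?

5

From Jade the given relations immediately reach Zane, Cara.
From those, Lior, Omar — 4 in total.
From those, Jomo — 5 in total.
No other element is forced below Jade by the given relations, so the count is 5.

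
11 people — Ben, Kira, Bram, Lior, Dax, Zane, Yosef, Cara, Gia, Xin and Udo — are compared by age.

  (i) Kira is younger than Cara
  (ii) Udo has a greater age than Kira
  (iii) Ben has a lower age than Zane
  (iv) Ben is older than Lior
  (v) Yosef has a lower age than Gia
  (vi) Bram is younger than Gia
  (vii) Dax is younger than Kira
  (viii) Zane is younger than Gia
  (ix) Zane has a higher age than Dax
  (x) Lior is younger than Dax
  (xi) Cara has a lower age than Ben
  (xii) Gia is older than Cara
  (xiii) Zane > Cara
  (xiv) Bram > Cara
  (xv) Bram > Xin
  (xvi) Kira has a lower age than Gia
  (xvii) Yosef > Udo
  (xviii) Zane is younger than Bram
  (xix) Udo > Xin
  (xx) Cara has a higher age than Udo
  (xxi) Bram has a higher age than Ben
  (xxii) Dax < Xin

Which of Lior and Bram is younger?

Lior < Dax and Dax < Kira give Lior < Kira.
With Kira < Udo: Lior < Dax < Kira < Udo.
Then Udo < Cara extends the chain to Cara.
Then Cara < Ben extends the chain to Ben.
Then Ben < Zane extends the chain to Zane.
With Zane < Bram: Lior < Dax < Kira < Udo < Cara < Ben < Zane < Bram.
So Lior < Bram; Lior is the younger of the two.

Lior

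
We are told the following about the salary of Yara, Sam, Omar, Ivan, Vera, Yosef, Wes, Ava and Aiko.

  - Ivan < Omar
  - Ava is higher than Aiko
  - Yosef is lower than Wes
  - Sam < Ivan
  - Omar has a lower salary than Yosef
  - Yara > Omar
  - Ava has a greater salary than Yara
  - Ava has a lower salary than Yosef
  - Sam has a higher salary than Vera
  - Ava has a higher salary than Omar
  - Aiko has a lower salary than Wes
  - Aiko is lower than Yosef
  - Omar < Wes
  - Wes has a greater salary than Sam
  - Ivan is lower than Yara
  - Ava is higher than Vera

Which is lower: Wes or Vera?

Vera

Chaining the given relations: Vera < Sam < Ivan < Omar < Yara < Ava < Yosef < Wes.
So Vera < Wes; Vera is the lower of the two.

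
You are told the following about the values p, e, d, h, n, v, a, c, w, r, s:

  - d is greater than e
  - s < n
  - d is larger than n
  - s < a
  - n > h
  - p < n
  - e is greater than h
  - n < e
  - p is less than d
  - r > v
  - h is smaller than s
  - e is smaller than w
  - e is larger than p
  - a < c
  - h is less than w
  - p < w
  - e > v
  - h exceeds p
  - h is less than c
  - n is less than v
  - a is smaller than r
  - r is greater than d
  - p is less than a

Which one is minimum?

h is not least since p < h; s is not least since h < s; n is not least since h < n; v is not least since n < v; e is not least since p < e; d is not least since e < d; a is not least since p < a; c is not least since h < c; r is not least since v < r; w is not least since e < w.
Only p has nothing below it, so p is the minimum.

p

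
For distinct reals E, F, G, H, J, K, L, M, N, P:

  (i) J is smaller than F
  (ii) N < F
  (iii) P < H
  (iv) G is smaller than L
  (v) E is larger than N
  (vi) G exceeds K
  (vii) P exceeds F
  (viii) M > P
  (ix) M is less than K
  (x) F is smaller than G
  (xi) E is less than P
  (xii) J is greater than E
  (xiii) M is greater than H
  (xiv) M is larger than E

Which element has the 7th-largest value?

Chaining the given pairs: N < E < J < F < P < H < M < K < G < L.
Counting 7 from the largest end gives F.

F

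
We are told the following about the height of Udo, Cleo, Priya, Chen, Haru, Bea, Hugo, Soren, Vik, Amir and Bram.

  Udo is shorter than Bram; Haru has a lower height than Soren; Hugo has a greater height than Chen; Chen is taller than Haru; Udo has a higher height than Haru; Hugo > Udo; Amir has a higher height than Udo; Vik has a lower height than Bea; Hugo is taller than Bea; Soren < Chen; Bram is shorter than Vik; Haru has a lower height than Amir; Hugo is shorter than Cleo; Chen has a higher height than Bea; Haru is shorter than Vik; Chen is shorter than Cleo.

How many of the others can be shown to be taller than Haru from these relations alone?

The elements the relations force above Haru are Soren, Udo, Bram, Vik, Bea, Chen, Hugo, Cleo, Amir — no chain reaches any other.
That is 9.

9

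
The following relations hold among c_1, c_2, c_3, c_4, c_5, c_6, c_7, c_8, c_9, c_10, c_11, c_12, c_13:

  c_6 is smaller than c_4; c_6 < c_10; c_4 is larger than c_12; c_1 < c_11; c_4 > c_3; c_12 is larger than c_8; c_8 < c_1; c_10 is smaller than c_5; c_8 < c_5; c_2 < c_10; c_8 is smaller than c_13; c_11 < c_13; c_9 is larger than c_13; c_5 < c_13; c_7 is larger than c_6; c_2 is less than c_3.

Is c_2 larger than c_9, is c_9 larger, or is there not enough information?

c_9

The relevant relations are c_2 < c_10; c_10 < c_5; c_5 < c_13; c_13 < c_9.
Together: c_2 < c_10 < c_5 < c_13 < c_9.
So c_9 is larger.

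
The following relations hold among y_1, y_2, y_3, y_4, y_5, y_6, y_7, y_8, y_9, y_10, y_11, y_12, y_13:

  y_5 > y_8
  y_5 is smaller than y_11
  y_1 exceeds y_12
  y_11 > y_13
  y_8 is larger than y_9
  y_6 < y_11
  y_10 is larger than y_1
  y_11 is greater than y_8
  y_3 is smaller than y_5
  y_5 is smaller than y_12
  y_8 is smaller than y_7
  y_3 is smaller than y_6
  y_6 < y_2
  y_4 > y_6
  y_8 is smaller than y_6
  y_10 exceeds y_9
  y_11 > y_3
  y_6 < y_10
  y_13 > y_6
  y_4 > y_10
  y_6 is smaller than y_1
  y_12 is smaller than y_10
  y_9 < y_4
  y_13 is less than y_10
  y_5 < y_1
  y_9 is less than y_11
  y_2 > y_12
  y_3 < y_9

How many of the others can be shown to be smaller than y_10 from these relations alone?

8

Directly below y_10: y_9, y_6, y_13, y_12, y_1.
One step further: y_3, y_8, y_5 (8 so far).
No other element is forced below y_10 by the given relations, so the count is 8.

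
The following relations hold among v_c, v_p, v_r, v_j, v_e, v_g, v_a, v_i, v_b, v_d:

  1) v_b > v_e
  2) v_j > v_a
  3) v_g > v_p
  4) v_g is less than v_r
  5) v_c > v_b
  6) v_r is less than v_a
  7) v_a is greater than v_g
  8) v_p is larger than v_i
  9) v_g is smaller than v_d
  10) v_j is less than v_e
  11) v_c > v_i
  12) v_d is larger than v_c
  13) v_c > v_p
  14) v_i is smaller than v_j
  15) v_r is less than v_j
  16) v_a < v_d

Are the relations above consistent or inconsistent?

The single ordering v_i < v_p < v_g < v_r < v_a < v_j < v_e < v_b < v_c < v_d satisfies every listed relation, so no contradiction arises.

consistent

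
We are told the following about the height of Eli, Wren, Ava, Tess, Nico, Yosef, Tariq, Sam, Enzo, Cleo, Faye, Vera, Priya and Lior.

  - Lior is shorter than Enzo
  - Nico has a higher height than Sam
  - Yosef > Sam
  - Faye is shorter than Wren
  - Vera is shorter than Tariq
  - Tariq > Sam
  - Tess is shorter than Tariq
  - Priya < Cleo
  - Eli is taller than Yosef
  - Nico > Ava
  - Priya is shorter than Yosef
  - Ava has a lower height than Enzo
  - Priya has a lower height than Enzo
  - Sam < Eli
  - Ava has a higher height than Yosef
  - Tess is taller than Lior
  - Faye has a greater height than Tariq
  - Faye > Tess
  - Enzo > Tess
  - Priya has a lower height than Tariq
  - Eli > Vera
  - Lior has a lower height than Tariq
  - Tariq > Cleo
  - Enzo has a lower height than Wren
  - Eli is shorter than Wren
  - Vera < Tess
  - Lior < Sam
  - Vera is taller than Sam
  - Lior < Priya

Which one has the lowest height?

Chaining upward from Lior: directly above it, Sam, Priya, Tess, Enzo, Tariq; then Vera, Yosef, Cleo, Eli, Faye, Nico, Wren; then Ava.
That covers every other element, and nothing is given below Lior, so Lior is the lowest height.

Lior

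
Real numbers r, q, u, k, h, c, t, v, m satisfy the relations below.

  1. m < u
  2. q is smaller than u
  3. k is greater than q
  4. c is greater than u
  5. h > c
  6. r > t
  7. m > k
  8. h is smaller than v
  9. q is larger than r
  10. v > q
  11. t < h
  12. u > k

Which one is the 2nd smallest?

r

The consecutive relations fix a unique order: t < r < q < k < m < u < c < h < v.
The 2nd smallest is r.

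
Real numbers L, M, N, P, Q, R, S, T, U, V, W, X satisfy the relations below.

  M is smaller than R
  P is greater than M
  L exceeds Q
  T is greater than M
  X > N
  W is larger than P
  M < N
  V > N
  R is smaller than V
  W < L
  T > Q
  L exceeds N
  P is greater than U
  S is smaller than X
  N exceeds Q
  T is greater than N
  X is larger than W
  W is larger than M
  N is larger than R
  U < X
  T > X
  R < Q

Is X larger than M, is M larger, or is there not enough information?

M < R and R < Q give M < Q.
With Q < N: M < R < Q < N.
With N < X: M < R < Q < N < X.
So X is larger.

X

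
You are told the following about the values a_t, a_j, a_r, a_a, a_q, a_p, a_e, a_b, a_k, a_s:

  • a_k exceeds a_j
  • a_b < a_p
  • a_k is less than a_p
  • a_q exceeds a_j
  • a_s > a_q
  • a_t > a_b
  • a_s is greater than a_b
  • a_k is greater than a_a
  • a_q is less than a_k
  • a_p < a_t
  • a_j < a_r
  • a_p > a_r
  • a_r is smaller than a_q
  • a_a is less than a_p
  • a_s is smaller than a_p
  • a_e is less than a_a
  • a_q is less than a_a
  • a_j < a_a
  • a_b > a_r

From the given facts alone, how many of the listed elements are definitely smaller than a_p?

8

From a_p the given relations immediately reach a_r, a_b, a_s, a_a, a_k.
From those, a_j, a_q, a_e — 8 in total.
No other element is forced below a_p by the given relations, so the count is 8.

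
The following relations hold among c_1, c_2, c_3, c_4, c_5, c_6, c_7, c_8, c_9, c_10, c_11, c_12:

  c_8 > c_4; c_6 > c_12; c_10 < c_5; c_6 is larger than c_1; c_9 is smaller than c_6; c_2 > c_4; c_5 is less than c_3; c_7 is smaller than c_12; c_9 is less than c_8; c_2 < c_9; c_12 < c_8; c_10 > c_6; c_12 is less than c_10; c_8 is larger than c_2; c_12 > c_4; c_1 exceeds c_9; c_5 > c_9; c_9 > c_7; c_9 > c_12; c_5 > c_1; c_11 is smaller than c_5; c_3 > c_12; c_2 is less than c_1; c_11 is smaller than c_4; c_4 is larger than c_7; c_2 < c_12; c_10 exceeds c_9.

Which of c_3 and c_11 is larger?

c_3

c_11 < c_4 and c_4 < c_2 give c_11 < c_2.
With c_2 < c_12: c_11 < c_4 < c_2 < c_12.
With c_12 < c_9: c_11 < c_4 < c_2 < c_12 < c_9.
Then c_9 < c_1 extends the chain to c_1.
Then c_1 < c_6 extends the chain to c_6.
With c_6 < c_10: c_11 < c_4 < c_2 < c_12 < c_9 < c_1 < c_6 < c_10.
With c_10 < c_5: c_11 < c_4 < c_2 < c_12 < c_9 < c_1 < c_6 < c_10 < c_5.
With c_5 < c_3: c_11 < c_4 < c_2 < c_12 < c_9 < c_1 < c_6 < c_10 < c_5 < c_3.
So c_11 < c_3; c_3 is the larger of the two.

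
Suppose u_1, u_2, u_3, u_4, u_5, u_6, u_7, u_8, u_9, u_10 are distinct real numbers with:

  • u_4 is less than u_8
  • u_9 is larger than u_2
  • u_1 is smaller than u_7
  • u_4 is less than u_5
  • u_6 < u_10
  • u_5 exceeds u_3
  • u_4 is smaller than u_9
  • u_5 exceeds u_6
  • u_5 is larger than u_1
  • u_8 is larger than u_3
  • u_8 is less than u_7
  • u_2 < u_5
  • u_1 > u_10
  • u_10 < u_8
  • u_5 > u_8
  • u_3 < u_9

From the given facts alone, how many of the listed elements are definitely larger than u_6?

From u_6 the given relations immediately reach u_10, u_5.
From those, u_1, u_8 — 4 in total.
From those, u_7 — 5 in total.
Nothing else is reachable above u_6; 5 in all.

5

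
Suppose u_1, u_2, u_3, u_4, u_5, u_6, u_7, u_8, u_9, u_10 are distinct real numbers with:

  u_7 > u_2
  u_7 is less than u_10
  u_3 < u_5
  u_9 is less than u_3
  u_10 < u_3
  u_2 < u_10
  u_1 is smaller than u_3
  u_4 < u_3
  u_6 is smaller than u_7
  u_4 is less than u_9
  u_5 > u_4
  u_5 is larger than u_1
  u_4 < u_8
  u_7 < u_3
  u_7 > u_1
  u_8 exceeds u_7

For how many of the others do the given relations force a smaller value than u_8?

From u_8 the given relations immediately reach u_4, u_7.
From those, u_6, u_2, u_1 — 5 in total.
No other element is forced below u_8 by the given relations, so the count is 5.

5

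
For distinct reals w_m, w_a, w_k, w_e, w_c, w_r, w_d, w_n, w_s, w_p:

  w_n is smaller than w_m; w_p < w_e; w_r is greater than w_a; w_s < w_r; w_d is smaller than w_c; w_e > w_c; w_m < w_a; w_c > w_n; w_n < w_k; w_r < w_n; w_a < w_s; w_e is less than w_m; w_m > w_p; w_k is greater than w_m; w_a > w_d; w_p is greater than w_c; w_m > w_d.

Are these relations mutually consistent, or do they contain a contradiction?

inconsistent

We have w_m < w_a stated directly, yet also w_a < w_s < w_r < w_n < w_c < w_p < w_e < w_m by chaining the others — so w_a < w_m. Contradiction.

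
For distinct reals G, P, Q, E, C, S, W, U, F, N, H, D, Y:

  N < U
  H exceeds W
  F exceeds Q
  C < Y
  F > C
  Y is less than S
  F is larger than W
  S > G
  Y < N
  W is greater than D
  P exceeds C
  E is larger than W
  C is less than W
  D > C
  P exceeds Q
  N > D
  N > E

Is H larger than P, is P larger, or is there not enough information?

Following every chain through P: below P we get C, Q.
H is not reached, and no chain runs the other way from H to P.
So the given relations leave the order of P and H undetermined.

undetermined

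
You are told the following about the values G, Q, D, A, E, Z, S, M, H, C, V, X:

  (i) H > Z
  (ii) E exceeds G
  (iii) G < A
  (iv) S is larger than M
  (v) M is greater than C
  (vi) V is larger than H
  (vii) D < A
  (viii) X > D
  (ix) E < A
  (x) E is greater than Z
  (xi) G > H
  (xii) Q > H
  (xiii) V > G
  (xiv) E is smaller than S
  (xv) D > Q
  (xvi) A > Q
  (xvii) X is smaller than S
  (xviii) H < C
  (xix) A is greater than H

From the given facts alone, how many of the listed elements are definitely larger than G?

Directly above G: E, A, V.
One step further: S (4 so far).
No other element is forced above G by the given relations, so the count is 4.

4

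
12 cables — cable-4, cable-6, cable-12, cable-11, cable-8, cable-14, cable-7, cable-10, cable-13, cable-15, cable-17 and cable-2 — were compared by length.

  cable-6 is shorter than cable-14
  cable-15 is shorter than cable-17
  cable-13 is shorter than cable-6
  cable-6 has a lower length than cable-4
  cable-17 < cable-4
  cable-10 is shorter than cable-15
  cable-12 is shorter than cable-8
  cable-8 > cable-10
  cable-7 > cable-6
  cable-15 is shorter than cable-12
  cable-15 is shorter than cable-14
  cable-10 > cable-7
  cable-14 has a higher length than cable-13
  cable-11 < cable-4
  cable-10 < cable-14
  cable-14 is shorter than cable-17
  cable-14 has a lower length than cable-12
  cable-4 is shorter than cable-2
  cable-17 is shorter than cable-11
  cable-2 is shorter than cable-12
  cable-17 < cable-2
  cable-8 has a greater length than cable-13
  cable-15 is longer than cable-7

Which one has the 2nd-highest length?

Piecing the relations together gives one ordering: cable-13 < cable-6 < cable-7 < cable-10 < cable-15 < cable-14 < cable-17 < cable-11 < cable-4 < cable-2 < cable-12 < cable-8.
Counting 2 from the largest end gives cable-12.

cable-12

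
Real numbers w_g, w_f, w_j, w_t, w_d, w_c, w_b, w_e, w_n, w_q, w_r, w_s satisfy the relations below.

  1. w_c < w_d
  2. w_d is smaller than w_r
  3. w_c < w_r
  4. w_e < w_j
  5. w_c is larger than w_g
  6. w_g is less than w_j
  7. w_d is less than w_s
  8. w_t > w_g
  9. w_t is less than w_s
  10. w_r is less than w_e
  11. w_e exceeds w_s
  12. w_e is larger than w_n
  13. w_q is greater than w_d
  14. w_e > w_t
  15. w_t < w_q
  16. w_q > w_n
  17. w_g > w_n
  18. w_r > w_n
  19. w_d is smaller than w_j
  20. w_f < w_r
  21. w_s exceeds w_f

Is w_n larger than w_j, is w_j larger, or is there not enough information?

w_n < w_g and w_g < w_c give w_n < w_c.
With w_c < w_d: w_n < w_g < w_c < w_d.
With w_d < w_s: w_n < w_g < w_c < w_d < w_s.
Then w_s < w_e extends the chain to w_e.
With w_e < w_j: w_n < w_g < w_c < w_d < w_s < w_e < w_j.
So w_j is larger.

w_j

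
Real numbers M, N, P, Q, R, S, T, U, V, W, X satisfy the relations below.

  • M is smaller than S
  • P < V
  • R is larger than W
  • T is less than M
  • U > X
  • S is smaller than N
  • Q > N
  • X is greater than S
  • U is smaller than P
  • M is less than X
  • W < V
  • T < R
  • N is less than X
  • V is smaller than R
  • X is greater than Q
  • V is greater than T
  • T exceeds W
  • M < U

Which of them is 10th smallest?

V

The consecutive relations fix a unique order: W < T < M < S < N < Q < X < U < P < V < R.
The 10th smallest is V.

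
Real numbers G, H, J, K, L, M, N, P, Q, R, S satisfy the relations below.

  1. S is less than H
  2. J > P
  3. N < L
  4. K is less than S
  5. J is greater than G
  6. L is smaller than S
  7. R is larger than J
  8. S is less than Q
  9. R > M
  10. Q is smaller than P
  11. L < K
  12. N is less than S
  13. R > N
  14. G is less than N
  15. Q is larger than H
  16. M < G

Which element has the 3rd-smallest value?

N

Piecing the relations together gives one ordering: M < G < N < L < K < S < H < Q < P < J < R.
Counting 3 from the smallest end gives N.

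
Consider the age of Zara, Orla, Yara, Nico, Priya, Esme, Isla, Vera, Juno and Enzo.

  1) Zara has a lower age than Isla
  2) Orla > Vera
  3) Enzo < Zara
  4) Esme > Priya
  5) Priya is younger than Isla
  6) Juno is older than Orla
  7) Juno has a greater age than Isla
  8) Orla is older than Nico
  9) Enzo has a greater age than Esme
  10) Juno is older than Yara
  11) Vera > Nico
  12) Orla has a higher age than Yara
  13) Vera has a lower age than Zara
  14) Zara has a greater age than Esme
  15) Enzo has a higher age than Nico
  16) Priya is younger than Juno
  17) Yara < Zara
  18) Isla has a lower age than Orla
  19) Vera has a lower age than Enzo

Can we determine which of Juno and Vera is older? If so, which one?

Juno

Chaining the given relations: Vera < Enzo < Zara < Isla < Orla < Juno.
So Juno is older.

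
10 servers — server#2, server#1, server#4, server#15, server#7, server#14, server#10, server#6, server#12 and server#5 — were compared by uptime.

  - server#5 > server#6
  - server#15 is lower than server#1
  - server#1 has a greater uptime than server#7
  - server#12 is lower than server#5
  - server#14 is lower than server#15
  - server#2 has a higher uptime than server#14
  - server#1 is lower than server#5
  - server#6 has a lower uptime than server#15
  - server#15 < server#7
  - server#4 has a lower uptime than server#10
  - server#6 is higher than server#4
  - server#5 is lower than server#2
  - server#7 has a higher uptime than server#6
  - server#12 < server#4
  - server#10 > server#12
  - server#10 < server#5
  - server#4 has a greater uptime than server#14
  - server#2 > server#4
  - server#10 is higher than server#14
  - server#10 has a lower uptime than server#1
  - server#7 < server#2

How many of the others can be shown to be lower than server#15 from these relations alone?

4

From server#15 the given relations immediately reach server#14, server#6.
From those, server#4 — 3 in total.
From those, server#12 — 4 in total.
No other element is forced below server#15 by the given relations, so the count is 4.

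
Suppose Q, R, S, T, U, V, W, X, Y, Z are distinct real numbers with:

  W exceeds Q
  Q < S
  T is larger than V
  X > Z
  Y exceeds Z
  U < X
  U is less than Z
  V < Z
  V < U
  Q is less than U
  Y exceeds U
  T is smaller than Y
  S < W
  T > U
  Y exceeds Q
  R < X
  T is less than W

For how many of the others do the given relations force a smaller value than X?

5

The elements the relations force below X are Q, R, V, U, Z — no chain reaches any other.
That is 5.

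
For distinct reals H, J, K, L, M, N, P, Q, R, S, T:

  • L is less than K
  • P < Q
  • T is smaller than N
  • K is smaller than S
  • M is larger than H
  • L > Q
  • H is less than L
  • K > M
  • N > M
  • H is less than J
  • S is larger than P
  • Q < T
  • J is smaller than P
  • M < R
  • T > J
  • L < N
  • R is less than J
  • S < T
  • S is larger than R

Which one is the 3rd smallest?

Piecing the relations together gives one ordering: H < M < R < J < P < Q < L < K < S < T < N.
Counting 3 from the smallest end gives R.

R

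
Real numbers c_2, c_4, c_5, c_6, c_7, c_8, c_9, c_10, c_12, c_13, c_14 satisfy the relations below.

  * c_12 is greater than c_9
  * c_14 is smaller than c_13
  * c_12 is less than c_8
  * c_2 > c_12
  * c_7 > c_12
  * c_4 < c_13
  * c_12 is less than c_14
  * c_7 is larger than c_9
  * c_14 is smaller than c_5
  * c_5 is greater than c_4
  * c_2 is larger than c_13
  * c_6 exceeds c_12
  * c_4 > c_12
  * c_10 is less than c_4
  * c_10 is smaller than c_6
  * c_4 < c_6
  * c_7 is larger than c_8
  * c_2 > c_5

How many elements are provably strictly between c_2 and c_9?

The relations place c_9 below c_2. An element lies strictly between them when it is forced above c_9 and also forced below c_2.
Above c_9: {c_12, c_14, c_4, c_13, c_5, c_8, c_6, c_7}. Below c_2: {c_12, c_10, c_14, c_4, c_13, c_5}.
Intersection: {c_12, c_14, c_4, c_13, c_5} — 5.

5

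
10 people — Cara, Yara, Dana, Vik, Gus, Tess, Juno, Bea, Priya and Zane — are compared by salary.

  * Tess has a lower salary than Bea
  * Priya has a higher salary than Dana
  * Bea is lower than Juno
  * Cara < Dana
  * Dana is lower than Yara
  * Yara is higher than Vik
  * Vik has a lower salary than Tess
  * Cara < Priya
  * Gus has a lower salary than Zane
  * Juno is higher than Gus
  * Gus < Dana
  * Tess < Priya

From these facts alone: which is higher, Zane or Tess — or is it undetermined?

undetermined

Following every chain through Tess: above Tess we get Priya, Bea, Juno; below Tess we get Vik.
Zane is not reached, and no chain runs the other way from Zane to Tess.
So the given relations leave the order of Tess and Zane undetermined.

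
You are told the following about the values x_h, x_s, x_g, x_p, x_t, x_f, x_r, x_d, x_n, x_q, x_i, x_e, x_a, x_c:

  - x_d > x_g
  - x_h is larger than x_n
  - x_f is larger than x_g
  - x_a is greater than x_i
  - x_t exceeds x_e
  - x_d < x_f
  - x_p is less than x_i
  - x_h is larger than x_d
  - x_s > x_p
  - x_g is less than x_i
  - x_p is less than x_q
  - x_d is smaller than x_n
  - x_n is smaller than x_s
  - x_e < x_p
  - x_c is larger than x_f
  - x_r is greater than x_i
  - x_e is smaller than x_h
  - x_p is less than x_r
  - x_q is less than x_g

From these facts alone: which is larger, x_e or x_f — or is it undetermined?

x_e < x_p and x_p < x_q give x_e < x_q.
Then x_q < x_g extends the chain to x_g.
With x_g < x_d: x_e < x_p < x_q < x_g < x_d.
Then x_d < x_f extends the chain to x_f.
So x_f is larger.

x_f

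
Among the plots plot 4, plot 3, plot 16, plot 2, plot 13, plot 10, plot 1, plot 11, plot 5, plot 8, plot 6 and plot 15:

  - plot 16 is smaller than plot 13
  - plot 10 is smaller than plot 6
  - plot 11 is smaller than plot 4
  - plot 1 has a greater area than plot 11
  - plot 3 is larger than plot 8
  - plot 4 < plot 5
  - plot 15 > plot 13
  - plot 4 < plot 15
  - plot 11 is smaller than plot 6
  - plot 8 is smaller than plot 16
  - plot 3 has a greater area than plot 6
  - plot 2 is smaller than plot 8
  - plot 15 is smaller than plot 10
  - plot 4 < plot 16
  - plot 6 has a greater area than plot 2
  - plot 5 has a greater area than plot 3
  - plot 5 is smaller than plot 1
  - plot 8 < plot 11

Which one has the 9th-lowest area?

The consecutive relations fix a unique order: plot 2 < plot 8 < plot 11 < plot 4 < plot 16 < plot 13 < plot 15 < plot 10 < plot 6 < plot 3 < plot 5 < plot 1.
The 9th smallest is plot 6.

plot 6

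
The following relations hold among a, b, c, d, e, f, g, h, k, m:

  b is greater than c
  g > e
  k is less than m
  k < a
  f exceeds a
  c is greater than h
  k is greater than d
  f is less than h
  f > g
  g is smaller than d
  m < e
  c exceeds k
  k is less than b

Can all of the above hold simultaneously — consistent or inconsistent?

inconsistent

We have k < m stated directly, yet also m < e < g < d < k by chaining the others — so m < k. Contradiction.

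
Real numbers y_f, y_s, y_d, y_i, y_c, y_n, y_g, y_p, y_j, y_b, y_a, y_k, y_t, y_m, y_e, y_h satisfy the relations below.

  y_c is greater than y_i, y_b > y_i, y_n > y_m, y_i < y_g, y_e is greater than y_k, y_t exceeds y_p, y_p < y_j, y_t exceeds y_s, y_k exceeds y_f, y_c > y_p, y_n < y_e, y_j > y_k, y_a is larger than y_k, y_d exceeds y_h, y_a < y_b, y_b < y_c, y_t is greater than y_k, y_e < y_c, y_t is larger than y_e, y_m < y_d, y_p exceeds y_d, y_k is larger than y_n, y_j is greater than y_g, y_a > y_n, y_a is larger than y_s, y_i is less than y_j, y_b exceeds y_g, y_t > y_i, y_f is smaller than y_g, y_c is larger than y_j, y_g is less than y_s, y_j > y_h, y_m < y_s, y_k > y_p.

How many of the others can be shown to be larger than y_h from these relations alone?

Directly above y_h: y_d, y_j.
One step further: y_p, y_c (4 so far).
One step further: y_k, y_t (6 so far).
One step further: y_e, y_a (8 so far).
One step further: y_b (9 so far).
Nothing else is reachable above y_h; 9 in all.

9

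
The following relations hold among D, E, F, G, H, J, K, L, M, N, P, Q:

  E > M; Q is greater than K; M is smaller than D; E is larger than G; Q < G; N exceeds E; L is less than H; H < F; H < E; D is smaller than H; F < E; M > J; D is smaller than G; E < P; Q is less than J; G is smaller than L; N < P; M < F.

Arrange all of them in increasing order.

The consecutive links are each given: K < Q; Q < J; J < M; M < D; D < G; G < L; L < H; H < F; F < E; E < N; N < P.

K < Q < J < M < D < G < L < H < F < E < N < P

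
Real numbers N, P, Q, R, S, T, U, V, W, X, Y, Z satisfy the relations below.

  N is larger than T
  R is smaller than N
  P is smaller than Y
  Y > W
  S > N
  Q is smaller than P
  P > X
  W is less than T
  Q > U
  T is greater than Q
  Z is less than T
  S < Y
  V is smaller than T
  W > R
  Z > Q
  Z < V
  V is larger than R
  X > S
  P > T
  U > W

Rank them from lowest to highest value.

The consecutive links are each given: R < W; W < U; U < Q; Q < Z; Z < V; V < T; T < N; N < S; S < X; X < P; P < Y.

R < W < U < Q < Z < V < T < N < S < X < P < Y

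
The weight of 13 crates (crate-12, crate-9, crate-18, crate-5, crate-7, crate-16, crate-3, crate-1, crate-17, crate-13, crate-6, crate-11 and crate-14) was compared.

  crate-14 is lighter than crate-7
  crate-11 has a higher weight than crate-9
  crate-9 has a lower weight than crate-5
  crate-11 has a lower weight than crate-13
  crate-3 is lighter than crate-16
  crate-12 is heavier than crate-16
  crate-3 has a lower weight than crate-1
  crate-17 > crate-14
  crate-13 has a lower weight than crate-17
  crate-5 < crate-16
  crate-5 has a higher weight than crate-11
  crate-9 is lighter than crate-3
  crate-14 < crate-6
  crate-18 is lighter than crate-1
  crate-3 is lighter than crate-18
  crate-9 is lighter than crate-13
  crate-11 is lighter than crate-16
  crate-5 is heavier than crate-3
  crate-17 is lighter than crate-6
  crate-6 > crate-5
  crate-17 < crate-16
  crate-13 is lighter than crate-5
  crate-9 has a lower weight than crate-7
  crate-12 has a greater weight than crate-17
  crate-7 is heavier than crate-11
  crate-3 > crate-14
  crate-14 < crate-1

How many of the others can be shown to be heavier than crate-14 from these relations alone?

9

Directly above crate-14: crate-3, crate-17, crate-1, crate-7, crate-6.
One step further: crate-18, crate-5, crate-16, crate-12 (9 so far).
Nothing else is reachable above crate-14; 9 in all.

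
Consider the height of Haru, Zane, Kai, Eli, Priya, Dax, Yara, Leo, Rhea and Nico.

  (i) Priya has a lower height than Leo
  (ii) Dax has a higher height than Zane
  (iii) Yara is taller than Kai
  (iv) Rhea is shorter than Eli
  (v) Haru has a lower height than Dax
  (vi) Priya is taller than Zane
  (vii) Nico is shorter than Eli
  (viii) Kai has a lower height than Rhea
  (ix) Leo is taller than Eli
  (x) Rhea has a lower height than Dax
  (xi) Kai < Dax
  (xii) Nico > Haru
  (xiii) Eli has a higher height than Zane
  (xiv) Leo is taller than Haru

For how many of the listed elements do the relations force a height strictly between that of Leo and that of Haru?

2

The relations place Haru below Leo. An element lies strictly between them when it is forced above Haru and also forced below Leo.
Above Haru: {Nico, Dax, Eli}. Below Leo: {Zane, Kai, Nico, Priya, Rhea, Eli}.
Intersection: {Nico, Eli} — 2.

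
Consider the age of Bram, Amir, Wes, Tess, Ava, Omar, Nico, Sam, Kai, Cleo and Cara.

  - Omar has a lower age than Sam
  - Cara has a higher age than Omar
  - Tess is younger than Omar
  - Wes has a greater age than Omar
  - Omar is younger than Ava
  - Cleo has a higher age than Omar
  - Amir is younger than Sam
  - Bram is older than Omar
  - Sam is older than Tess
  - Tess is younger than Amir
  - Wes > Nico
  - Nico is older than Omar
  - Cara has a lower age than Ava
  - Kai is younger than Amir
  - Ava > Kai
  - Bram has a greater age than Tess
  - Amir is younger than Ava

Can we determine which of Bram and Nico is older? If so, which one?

Following every chain through Bram: below Bram we get Tess, Omar.
Nico is not reached, and no chain runs the other way from Nico to Bram.
So the given relations leave the order of Bram and Nico undetermined.

undetermined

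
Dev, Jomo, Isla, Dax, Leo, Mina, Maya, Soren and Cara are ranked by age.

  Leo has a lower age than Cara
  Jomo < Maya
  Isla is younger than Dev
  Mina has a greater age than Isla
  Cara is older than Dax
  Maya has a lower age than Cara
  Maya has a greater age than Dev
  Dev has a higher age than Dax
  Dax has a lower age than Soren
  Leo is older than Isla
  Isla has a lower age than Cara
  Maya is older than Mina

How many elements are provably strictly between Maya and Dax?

The relations place Dax below Maya. An element lies strictly between them when it is forced above Dax and also forced below Maya.
Above Dax: {Soren, Dev, Cara}. Below Maya: {Jomo, Isla, Mina, Dev}.
Intersection: {Dev} — 1.

1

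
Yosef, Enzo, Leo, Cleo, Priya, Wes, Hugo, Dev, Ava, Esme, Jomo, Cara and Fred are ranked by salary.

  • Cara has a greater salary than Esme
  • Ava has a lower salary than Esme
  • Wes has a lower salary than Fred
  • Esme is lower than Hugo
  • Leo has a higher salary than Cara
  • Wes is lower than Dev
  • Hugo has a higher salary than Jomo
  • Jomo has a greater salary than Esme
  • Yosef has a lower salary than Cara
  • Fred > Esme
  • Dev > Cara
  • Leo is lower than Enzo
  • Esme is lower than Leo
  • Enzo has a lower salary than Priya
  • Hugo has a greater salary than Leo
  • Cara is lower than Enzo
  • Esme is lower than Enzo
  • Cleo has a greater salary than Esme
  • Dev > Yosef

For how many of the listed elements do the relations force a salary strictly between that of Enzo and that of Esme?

2

The relations place Esme below Enzo. An element lies strictly between them when it is forced above Esme and also forced below Enzo.
Above Esme: {Cara, Leo, Jomo, Cleo, Hugo, Dev, Fred, Priya}. Below Enzo: {Ava, Yosef, Cara, Leo}.
Intersection: {Cara, Leo} — 2.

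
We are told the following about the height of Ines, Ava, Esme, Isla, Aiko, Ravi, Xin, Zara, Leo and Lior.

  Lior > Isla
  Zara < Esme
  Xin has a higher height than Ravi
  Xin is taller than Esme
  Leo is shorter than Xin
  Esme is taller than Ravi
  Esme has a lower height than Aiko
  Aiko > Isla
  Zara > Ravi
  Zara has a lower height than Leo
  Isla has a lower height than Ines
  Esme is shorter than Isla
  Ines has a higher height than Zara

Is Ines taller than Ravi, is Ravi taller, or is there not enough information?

Ines

Link the given pairs in sequence: Ravi < Zara; Zara < Esme; Esme < Isla; Isla < Ines.
Chaining these gives Ravi < Zara < Esme < Isla < Ines.
So Ines is taller.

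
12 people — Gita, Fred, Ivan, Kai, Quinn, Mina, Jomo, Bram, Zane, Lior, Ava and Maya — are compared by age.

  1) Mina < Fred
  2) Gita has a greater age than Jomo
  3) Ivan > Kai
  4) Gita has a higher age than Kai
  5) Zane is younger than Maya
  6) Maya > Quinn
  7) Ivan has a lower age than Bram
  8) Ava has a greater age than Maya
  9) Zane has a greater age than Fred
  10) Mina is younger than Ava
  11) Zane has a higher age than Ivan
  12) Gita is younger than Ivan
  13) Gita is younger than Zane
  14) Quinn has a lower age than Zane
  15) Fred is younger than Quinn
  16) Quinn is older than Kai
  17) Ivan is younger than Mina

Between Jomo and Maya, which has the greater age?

Maya

Link the given pairs in sequence: Jomo < Gita; Gita < Ivan; Ivan < Mina; Mina < Fred; Fred < Quinn; Quinn < Maya.
Together: Jomo < Gita < Ivan < Mina < Fred < Quinn < Maya.
So Jomo < Maya; Maya is the older of the two.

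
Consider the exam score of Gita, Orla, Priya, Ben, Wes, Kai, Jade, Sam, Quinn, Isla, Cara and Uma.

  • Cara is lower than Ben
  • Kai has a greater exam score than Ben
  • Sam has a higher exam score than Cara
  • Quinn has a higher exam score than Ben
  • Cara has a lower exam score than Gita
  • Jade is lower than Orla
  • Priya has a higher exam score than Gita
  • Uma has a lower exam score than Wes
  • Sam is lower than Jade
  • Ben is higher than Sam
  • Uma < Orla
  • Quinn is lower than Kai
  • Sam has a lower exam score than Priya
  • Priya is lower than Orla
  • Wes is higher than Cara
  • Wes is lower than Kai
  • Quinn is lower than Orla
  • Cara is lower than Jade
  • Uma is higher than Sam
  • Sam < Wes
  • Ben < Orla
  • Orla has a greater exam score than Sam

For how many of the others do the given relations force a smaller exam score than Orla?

8

The elements the relations force below Orla are Cara, Gita, Sam, Ben, Uma, Jade, Quinn, Priya — no chain reaches any other.
That is 8.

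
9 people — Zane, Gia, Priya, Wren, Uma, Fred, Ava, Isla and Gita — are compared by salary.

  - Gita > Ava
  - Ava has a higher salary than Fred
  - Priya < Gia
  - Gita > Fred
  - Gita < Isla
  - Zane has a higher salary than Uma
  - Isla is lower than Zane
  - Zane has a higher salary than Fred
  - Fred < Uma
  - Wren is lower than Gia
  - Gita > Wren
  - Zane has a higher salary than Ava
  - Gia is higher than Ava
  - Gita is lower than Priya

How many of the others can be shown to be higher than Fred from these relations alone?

7

Directly above Fred: Ava, Uma, Gita, Zane.
One step further: Isla, Priya, Gia (7 so far).
No other element is forced above Fred by the given relations, so the count is 7.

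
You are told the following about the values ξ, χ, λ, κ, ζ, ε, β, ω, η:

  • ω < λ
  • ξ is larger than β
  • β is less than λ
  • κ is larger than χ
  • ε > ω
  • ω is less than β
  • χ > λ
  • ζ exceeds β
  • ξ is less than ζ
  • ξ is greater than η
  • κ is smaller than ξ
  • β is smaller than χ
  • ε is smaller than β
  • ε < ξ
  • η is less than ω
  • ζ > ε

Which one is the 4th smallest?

Chaining the given pairs: η < ω < ε < β < λ < χ < κ < ξ < ζ.
The 4th smallest is β.

β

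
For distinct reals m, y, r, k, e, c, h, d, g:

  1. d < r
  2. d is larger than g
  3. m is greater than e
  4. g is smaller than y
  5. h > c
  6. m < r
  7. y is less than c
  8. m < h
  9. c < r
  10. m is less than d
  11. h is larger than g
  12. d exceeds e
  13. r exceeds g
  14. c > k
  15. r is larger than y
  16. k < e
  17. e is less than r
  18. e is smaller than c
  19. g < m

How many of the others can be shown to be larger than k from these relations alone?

Directly above k: e, c.
One step further: m, d, r, h (6 so far).
No other element is forced above k by the given relations, so the count is 6.

6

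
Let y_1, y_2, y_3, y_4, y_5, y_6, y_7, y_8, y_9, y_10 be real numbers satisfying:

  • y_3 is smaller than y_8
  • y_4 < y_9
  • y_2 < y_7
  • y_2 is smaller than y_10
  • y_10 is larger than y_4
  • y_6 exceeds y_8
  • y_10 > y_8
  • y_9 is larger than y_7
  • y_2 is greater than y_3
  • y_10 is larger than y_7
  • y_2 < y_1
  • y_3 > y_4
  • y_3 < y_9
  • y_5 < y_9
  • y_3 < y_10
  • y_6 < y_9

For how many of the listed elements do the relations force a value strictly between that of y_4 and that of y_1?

Chaining upward from y_4 reaches: y_3, y_2, y_7, y_8, y_10, y_6, y_9.
Chaining downward from y_1 reaches: y_3, y_2.
Strictly between y_4 and y_1 are those in both lists: y_3, y_2 — 2 elements.

2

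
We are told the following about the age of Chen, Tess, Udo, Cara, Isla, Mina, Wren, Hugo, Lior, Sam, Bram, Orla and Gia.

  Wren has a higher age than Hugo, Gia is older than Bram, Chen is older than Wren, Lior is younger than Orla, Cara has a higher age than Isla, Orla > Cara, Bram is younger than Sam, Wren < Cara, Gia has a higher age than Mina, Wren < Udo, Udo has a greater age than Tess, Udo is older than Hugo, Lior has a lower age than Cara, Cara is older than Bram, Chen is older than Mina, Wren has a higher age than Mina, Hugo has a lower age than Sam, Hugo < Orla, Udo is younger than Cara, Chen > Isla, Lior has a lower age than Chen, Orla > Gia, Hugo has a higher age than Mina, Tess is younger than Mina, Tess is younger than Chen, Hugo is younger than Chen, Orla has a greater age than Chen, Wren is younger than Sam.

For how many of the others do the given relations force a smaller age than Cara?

8

The elements the relations force below Cara are Tess, Isla, Mina, Hugo, Bram, Wren, Udo, Lior — no chain reaches any other.
That is 8.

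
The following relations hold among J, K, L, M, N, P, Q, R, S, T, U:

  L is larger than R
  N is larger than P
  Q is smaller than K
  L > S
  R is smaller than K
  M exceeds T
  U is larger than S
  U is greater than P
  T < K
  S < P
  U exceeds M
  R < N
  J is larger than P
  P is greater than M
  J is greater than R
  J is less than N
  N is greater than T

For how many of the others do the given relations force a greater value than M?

4

From M the given relations immediately reach P, U.
From those, J, N — 4 in total.
Nothing else is reachable above M; 4 in all.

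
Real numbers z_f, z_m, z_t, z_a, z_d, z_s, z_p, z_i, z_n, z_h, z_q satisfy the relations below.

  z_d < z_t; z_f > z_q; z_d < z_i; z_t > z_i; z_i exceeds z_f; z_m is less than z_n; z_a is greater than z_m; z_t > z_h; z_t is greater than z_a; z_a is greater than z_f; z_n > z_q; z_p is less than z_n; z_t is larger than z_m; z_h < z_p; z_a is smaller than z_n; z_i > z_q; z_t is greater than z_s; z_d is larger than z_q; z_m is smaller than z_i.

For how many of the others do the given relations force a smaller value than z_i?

Directly below z_i: z_q, z_m, z_d, z_f.
Nothing else is reachable below z_i; 4 in all.

4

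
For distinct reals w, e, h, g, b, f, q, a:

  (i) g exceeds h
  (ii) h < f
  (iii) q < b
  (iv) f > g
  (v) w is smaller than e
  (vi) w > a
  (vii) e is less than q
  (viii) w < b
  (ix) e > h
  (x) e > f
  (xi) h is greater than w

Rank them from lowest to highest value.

Nothing is placed below a, so it is least; from there a < w; w < h; h < g; g < f; f < e; e < q; q < b, each given directly.

a < w < h < g < f < e < q < b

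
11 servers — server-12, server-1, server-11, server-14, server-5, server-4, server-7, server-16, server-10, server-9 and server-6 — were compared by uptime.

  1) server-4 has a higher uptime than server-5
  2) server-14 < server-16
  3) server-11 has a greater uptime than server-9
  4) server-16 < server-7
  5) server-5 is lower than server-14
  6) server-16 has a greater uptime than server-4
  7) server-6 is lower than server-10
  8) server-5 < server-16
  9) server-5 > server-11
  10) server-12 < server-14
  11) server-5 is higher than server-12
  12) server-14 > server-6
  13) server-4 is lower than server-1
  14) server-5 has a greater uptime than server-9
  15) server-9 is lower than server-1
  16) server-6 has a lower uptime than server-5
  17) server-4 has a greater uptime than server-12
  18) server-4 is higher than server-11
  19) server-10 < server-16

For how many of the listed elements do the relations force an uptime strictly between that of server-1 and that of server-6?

Chaining upward from server-6 reaches: server-5, server-4, server-10, server-14, server-16, server-7.
Chaining downward from server-1 reaches: server-9, server-12, server-11, server-5, server-4.
Strictly between server-6 and server-1 are those in both lists: server-5, server-4 — 2 elements.

2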